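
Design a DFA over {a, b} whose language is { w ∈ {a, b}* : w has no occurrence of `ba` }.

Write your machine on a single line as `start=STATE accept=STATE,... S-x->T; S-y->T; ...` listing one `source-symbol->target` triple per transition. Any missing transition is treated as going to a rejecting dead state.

start=q0; accept=q0,q1; q0-a->q0; q0-b->q1; q1-a->q2; q1-b->q1; q2-a->q2; q2-b->q2

This is the complement of 'contains `ba`'. Use the same substring-matching states — q0 through q2 holding how much of `ba` has just been matched — but flip the accepting set: everything except the trap q2 accepts.
3 states suffice.
        a   b  
>* q0   q0  q1 
 * q1   q2  q1 
   q2   q2  q2 
(> = start, * = accepting)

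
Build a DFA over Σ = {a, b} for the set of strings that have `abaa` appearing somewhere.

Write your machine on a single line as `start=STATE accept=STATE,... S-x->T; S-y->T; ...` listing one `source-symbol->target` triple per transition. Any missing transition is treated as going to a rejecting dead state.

start=q0; accept=q4; q0-a->q1; q0-b->q0; q1-a->q1; q1-b->q2; q2-a->q3; q2-b->q0; q3-a->q4; q3-b->q2; q4-a->q4; q4-b->q4

States q0..q3 record the length of the longest prefix of `abaa` that matches the current input suffix. Reaching q4 means `abaa` has been seen, and we stay there forever. Accept from q4.
A 5-state machine:
        a   b  
>  q0   q1  q0 
   q1   q1  q2 
   q2   q3  q0 
   q3   q4  q2 
 * q4   q4  q4 
(> = start, * = accepting)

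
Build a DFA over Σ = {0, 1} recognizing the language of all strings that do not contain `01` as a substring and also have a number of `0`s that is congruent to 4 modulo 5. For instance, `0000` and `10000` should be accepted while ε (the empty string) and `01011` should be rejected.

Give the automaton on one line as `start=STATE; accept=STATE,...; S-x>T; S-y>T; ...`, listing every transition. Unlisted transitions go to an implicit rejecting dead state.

start=s0; accept=s5; s0-0>s1; s0-1>s0; s1-0>s2; s1-1>s3; s2-0>s4; s2-1>s3; s3-0>s3; s3-1>s3; s4-0>s5; s4-1>s3; s5-0>s6; s5-1>s3; s6-0>s1; s6-1>s3

Handle the two conditions separately and then intersect. One (3 states) tracks partial matches of the forbidden pattern `01`; the other (5 states) tracks the count of `0`s modulo 5. Each combined state is a pair, one component from each; accept when both components accept. Equivalent product states are then merged.
7 states suffice.
        0   1  
>  s0   s1  s0 
   s1   s2  s3 
   s2   s4  s3 
   s3   s3  s3 
   s4   s5  s3 
 * s5   s6  s3 
   s6   s1  s3 
(> = start, * = accepting)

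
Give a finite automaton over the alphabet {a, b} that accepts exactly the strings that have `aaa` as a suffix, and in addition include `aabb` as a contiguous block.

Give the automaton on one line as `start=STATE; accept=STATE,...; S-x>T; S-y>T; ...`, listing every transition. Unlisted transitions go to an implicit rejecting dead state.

start=q0; accept=q8; q0-a>q1; q0-b>q0; q1-a>q2; q1-b>q0; q2-a>q3; q2-b>q4; q3-a>q3; q3-b>q4; q4-a>q1; q4-b>q5; q5-a>q6; q5-b>q5; q6-a>q7; q6-b>q5; q7-a>q8; q7-b>q5; q8-a>q8; q8-b>q5

Handle the two conditions separately and then intersect. One (4 states) tracks how much of the suffix `aaa` has currently been matched; the other (5 states) tracks whether and how much of `aabb` has been seen. Each combined state is a pair, one component from each; accept when both components accept.
A 9-state machine:
        a   b  
>  q0   q1  q0 
   q1   q2  q0 
   q2   q3  q4 
   q3   q3  q4 
   q4   q1  q5 
   q5   q6  q5 
   q6   q7  q5 
   q7   q8  q5 
 * q8   q8  q5 
(> = start, * = accepting)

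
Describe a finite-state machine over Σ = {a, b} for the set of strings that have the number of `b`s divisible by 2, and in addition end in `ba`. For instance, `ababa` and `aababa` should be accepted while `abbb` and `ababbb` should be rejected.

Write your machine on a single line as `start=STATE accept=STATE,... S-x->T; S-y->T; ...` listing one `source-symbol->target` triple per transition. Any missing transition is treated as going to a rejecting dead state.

Run two small machines in parallel and take their product. The first has 2 states tracking the count of `b`s modulo 2; the second has 3 states tracking how much of the suffix `ba` has currently been matched. A product state is a pair (one from each), accepting exactly when both do.
With 6 states:
        a   b  
>  q0   q0  q1 
   q1   q2  q3 
   q2   q4  q3 
   q3   q5  q1 
   q4   q4  q3 
 * q5   q0  q1 
(> = start, * = accepting)

start=q0; accept=q5; q0-a->q0; q0-b->q1; q1-a->q2; q1-b->q3; q2-a->q4; q2-b->q3; q3-a->q5; q3-b->q1; q4-a->q4; q4-b->q3; q5-a->q0; q5-b->q1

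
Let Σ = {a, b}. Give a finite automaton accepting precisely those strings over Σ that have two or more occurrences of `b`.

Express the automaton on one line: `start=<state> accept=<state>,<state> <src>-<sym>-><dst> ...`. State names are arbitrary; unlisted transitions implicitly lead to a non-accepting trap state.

start=q0 accept=q2,q3 q0-a->q0 q0-b->q1 q1-a->q1 q1-b->q2 q2-a->q2 q2-b->q3 q3-a->q3 q3-b->q3

Only the number of `b`s matters, and only up to 3. Make a chain q0 → q1 → q2 → q3 advanced by each `b` (with q3 absorbing); every other symbol self-loops. The accepting set is {q2, q3}.
With 4 states:
        a   b  
>  q0   q0  q1 
   q1   q1  q2 
 * q2   q2  q3 
 * q3   q3  q3 
(> = start, * = accepting)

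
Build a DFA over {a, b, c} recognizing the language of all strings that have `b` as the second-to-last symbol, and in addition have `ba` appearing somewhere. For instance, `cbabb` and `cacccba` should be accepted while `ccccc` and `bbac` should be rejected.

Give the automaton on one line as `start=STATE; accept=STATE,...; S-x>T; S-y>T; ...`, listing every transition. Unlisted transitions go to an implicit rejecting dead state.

start=s0; accept=s2,s5; s0-a>s0; s0-b>s1; s0-c>s0; s1-a>s2; s1-b>s1; s1-c>s0; s2-a>s3; s2-b>s4; s2-c>s3; s3-a>s3; s3-b>s4; s3-c>s3; s4-a>s2; s4-b>s5; s4-c>s2; s5-a>s2; s5-b>s5; s5-c>s2

Handle the two conditions separately and then intersect. One (13 states) tracks the last 2 symbols read; the other (3 states) tracks whether and how much of `ba` has been seen. Each combined state is a pair, one component from each; accept when both components accept. Minimizing collapses redundant product states.
A 6-state machine:
        a   b   c  
>  s0   s0  s1  s0 
   s1   s2  s1  s0 
 * s2   s3  s4  s3 
   s3   s3  s4  s3 
   s4   s2  s5  s2 
 * s5   s2  s5  s2 
(> = start, * = accepting)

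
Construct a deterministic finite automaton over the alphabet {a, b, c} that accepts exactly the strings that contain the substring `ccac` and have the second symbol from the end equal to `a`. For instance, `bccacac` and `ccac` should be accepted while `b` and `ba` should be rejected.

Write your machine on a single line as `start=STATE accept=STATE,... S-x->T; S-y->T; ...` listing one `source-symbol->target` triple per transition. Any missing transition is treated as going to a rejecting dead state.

start=q0; accept=q4,q7; q0-a->q0; q0-b->q0; q0-c->q1; q1-a->q0; q1-b->q0; q1-c->q2; q2-a->q3; q2-b->q0; q2-c->q2; q3-a->q0; q3-b->q0; q3-c->q4; q4-a->q5; q4-b->q6; q4-c->q6; q5-a->q7; q5-b->q4; q5-c->q4; q6-a->q5; q6-b->q6; q6-c->q6; q7-a->q7; q7-b->q4; q7-c->q4

Handle the two conditions separately and then intersect. The first has 5 states tracking whether and how much of `ccac` has been seen; the second has 13 states tracking the last 2 symbols read. A product state is a pair (one from each), accepting exactly when both do. Equivalent product states are then merged.
With 8 states:
        a   b   c  
>  q0   q0  q0  q1 
   q1   q0  q0  q2 
   q2   q3  q0  q2 
   q3   q0  q0  q4 
 * q4   q5  q6  q6 
   q5   q7  q4  q4 
   q6   q5  q6  q6 
 * q7   q7  q4  q4 
(> = start, * = accepting)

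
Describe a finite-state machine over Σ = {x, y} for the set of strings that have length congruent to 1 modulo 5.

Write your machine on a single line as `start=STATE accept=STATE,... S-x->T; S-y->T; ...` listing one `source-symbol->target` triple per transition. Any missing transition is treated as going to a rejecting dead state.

Count input length modulo 5: every symbol advances one step around the cycle q0 → q1 → q2 → q3 → q4 → q0. Accept at q1.
With 5 states:
        x   y  
>  q0   q1  q1 
 * q1   q2  q2 
   q2   q3  q3 
   q3   q4  q4 
   q4   q0  q0 
(> = start, * = accepting)

start=q0; accept=q1; q0-x->q1; q0-y->q1; q1-x->q2; q1-y->q2; q2-x->q3; q2-y->q3; q3-x->q4; q3-y->q4; q4-x->q0; q4-y->q0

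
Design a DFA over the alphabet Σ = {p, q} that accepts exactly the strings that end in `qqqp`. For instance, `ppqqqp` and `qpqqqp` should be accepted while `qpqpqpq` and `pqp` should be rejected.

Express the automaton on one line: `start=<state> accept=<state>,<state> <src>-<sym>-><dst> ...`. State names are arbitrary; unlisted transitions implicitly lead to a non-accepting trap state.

Let each state record the length of the longest suffix of the input read so far that is also a prefix of `qqqp`. s1 means the last symbol is `q`; s2 means the last 2 symbols are `qq`; s3 means the last 3 symbols are `qqq`; s4 means the last 4 symbols are `qqqp`. Accept only at s4, where the string currently ends in `qqqp`.
With 5 states:
        p   q  
>  s0   s0  s1 
   s1   s0  s2 
   s2   s0  s3 
   s3   s4  s3 
 * s4   s0  s1 
(> = start, * = accepting)

start=s0 accept=s4 s0-p->s0 s0-q->s1 s1-p->s0 s1-q->s2 s2-p->s0 s2-q->s3 s3-p->s4 s3-q->s3 s4-p->s0 s4-q->s1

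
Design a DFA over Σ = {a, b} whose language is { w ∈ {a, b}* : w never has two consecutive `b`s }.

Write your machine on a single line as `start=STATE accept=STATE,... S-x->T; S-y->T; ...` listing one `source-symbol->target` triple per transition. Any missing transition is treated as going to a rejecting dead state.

start=q0; accept=q0,q1; q0-a->q0; q0-b->q1; q1-a->q0; q1-b->q2; q2-a->q2; q2-b->q2

Track partial matches of the forbidden pattern `bb`. State q2 is a dead state reached once `bb` has occurred; every other state accepts. q0 means no part of `bb` is currently matched.
        a   b  
>* q0   q0  q1 
 * q1   q0  q2 
   q2   q2  q2 
(> = start, * = accepting)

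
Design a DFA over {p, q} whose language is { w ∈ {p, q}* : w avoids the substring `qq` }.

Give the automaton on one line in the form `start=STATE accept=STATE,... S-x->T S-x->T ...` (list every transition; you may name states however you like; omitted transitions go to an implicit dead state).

This is the complement of 'contains `qq`'. Use the same substring-matching states — A through C holding how much of `qq` has just been matched — but flip the accepting set: everything except the trap C accepts.
3 states suffice.
       p  q 
>* A   A  B 
 * B   A  C 
   C   C  C 
(> = start, * = accepting)

start=A accept=A,B A-p->A A-q->B B-p->A B-q->C C-p->C C-q->C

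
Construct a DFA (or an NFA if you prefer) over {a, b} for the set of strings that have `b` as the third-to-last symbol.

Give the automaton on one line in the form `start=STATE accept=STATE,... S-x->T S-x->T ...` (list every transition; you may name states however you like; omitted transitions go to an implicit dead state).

A DFA must remember the last 3 symbols (since which symbol is third-to-last isn't known until the input ends). Use one state per possible window of the last ≤3 symbols; accept from those whose window starts with `b`.
With 15 states:
          a    b  
>  q0     q1   q2 
   q1     q3   q4 
   q2     q5   q6 
   q3     q7   q8 
   q4     q9  q10 
   q5    q11  q12 
   q6    q13  q14 
   q7     q7   q8 
   q8     q9  q10 
   q9    q11  q12 
   q10   q13  q14 
 * q11    q7   q8 
 * q12    q9  q10 
 * q13   q11  q12 
 * q14   q13  q14 
(> = start, * = accepting)

start=q0 accept=q11,q12,q13,q14 q0-a->q1 q0-b->q2 q1-a->q3 q1-b->q4 q2-a->q5 q2-b->q6 q3-a->q7 q3-b->q8 q4-a->q9 q4-b->q10 q5-a->q11 q5-b->q12 q6-a->q13 q6-b->q14 q7-a->q7 q7-b->q8 q8-a->q9 q8-b->q10 q9-a->q11 q9-b->q12 q10-a->q13 q10-b->q14 q11-a->q7 q11-b->q8 q12-a->q9 q12-b->q10 q13-a->q11 q13-b->q12 q14-a->q13 q14-b->q14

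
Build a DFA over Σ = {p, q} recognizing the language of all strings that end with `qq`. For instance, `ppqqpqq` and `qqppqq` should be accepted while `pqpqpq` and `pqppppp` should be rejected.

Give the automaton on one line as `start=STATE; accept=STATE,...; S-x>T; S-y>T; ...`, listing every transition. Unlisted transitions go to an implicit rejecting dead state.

start=S0; accept=S2; S0-p>S0; S0-q>S1; S1-p>S0; S1-q>S2; S2-p>S0; S2-q>S2

Let each state record the length of the longest suffix of the input read so far that is also a prefix of `qq`. S1 means the last symbol is `q`; S2 means the last 2 symbols are `qq`. Accept only at S2, where the string currently ends in `qq`.
A 3-state machine:
        p   q  
>  S0   S0  S1 
   S1   S0  S2 
 * S2   S0  S2 
(> = start, * = accepting)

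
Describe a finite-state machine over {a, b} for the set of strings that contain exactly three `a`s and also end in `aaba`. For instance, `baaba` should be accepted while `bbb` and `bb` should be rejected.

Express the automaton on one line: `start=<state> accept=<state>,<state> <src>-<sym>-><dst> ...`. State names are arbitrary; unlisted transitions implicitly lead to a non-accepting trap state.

start=s0 accept=s5 s0-a->s1 s0-b->s0 s1-a->s2 s1-b->s3 s2-a->s3 s2-b->s4 s3-a->s3 s3-b->s3 s4-a->s5 s4-b->s3 s5-a->s3 s5-b->s3

Handle the two conditions separately and then intersect. One (5 states) tracks the count of `a`s, saturating at 4; the other (5 states) tracks how much of the suffix `aaba` has currently been matched. Each combined state is a pair, one component from each; accept when both components accept. After merging equivalent states the machine shrinks.
        a   b  
>  s0   s1  s0 
   s1   s2  s3 
   s2   s3  s4 
   s3   s3  s3 
   s4   s5  s3 
 * s5   s3  s3 
(> = start, * = accepting)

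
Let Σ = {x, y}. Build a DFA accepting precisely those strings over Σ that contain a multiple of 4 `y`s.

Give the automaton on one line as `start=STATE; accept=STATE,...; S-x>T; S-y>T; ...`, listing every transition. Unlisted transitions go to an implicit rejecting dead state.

start=s0; accept=s0; s0-x>s0; s0-y>s1; s1-x>s1; s1-y>s2; s2-x>s2; s2-y>s3; s3-x>s3; s3-y>s0

The only thing that matters is how many `y`s have appeared, reduced mod 4. Use one state per residue: s0 for 0, …, s3 for 3. Reading `y` moves to the next residue; anything else stays put. s0 is accepting.
4 states suffice.
        x   y  
>* s0   s0  s1 
   s1   s1  s2 
   s2   s2  s3 
   s3   s3  s0 
(> = start, * = accepting)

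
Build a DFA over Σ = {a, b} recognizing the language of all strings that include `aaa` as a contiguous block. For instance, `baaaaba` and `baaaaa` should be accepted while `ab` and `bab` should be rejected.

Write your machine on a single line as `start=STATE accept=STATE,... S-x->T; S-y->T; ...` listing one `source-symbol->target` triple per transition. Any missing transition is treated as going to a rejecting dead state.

start=q0; accept=q3; q0-a->q1; q0-b->q0; q1-a->q2; q1-b->q0; q2-a->q3; q2-b->q0; q3-a->q3; q3-b->q3

States q0..q2 record the length of the longest prefix of `aaa` that matches the current input suffix. Reaching q3 means `aaa` has been seen, and we stay there forever. Accept from q3.
4 states suffice.
        a   b  
>  q0   q1  q0 
   q1   q2  q0 
   q2   q3  q0 
 * q3   q3  q3 
(> = start, * = accepting)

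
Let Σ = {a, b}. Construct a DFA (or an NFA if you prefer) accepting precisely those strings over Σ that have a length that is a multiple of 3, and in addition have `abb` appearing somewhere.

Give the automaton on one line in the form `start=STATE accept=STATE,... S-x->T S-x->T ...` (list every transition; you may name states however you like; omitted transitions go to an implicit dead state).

Handle the two conditions separately and then intersect. The first has 3 states tracking the input length modulo 3; the second has 4 states tracking whether and how much of `abb` has been seen. A product state is a pair (one from each), accepting exactly when both do.
          a    b  
>  q0     q1   q2 
   q1     q3   q4 
   q2     q3   q5 
   q3     q6   q7 
   q4     q6   q8 
   q5     q6   q0 
   q6     q1   q9 
   q7     q1  q10 
 * q8    q10  q10 
   q9     q3  q11 
   q10   q11  q11 
   q11    q8   q8 
(> = start, * = accepting)

start=q0 accept=q8 q0-a->q1 q0-b->q2 q1-a->q3 q1-b->q4 q2-a->q3 q2-b->q5 q3-a->q6 q3-b->q7 q4-a->q6 q4-b->q8 q5-a->q6 q5-b->q0 q6-a->q1 q6-b->q9 q7-a->q1 q7-b->q10 q8-a->q10 q8-b->q10 q9-a->q3 q9-b->q11 q10-a->q11 q10-b->q11 q11-a->q8 q11-b->q8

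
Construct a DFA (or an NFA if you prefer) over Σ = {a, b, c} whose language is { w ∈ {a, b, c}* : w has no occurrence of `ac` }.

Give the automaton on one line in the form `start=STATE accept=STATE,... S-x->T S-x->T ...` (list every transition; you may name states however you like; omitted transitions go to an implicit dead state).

start=q0 accept=q0,q1 q0-a->q1 q0-b->q0 q0-c->q0 q1-a->q1 q1-b->q0 q1-c->q2 q2-a->q2 q2-b->q2 q2-c->q2

Track partial matches of the forbidden pattern `ac`. State q2 is a dead state reached once `ac` has occurred; every other state accepts. q0 means no part of `ac` is currently matched.
A 3-state machine:
        a   b   c  
>* q0   q1  q0  q0 
 * q1   q1  q0  q2 
   q2   q2  q2  q2 
(> = start, * = accepting)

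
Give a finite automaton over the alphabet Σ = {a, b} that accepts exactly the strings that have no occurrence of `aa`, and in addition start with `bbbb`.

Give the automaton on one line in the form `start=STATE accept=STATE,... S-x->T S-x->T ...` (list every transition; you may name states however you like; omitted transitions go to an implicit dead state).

start=S0 accept=S5,S6 S0-a->S1 S0-b->S2 S1-a->S1 S1-b->S1 S2-a->S1 S2-b->S3 S3-a->S1 S3-b->S4 S4-a->S1 S4-b->S5 S5-a->S6 S5-b->S5 S6-a->S1 S6-b->S5

Build one automaton per condition and run them in lockstep. One (3 states) tracks partial matches of the forbidden pattern `aa`; the other (6 states) tracks whether the input so far still matches the prefix `bbbb`. Each combined state is a pair, one component from each; accept when both components accept. Equivalent product states are then merged.
7 states suffice.
        a   b  
>  S0   S1  S2 
   S1   S1  S1 
   S2   S1  S3 
   S3   S1  S4 
   S4   S1  S5 
 * S5   S6  S5 
 * S6   S1  S5 
(> = start, * = accepting)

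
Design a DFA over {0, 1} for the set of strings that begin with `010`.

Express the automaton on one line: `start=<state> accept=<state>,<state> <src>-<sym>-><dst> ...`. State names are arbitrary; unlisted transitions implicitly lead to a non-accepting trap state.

Check the first 3 symbols one by one: A through C record how many have matched `010` so far; any wrong symbol goes to the dead state E. After all 3 match we enter the accepting sink D.
With 5 states:
       0  1 
>  A   B  E 
   B   E  C 
   C   D  E 
 * D   D  D 
   E   E  E 
(> = start, * = accepting)

start=A accept=D A-0->B A-1->E B-0->E B-1->C C-0->D C-1->E D-0->D D-1->D E-0->E E-1->E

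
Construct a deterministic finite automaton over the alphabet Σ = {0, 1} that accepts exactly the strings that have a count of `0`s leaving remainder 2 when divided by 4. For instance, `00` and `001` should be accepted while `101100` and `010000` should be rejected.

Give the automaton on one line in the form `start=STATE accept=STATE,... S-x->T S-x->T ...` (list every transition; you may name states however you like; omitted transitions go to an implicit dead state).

The only thing that matters is how many `0`s have appeared, reduced mod 4. Use one state per residue: s0 for 0, …, s3 for 3. Reading `0` moves to the next residue; anything else stays put. s2 is accepting.
With 4 states:
        0   1  
>  s0   s1  s0 
   s1   s2  s1 
 * s2   s3  s2 
   s3   s0  s3 
(> = start, * = accepting)

start=s0 accept=s2 s0-0->s1 s0-1->s0 s1-0->s2 s1-1->s1 s2-0->s3 s2-1->s2 s3-0->s0 s3-1->s3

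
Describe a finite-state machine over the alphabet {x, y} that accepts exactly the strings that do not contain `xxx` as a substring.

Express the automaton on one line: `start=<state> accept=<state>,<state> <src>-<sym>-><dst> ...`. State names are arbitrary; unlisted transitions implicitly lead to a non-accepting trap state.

This is the complement of 'contains `xxx`'. Use the same substring-matching states — q0 through q3 holding how much of `xxx` has just been matched — but flip the accepting set: everything except the trap q3 accepts.
        x   y  
>* q0   q1  q0 
 * q1   q2  q0 
 * q2   q3  q0 
   q3   q3  q3 
(> = start, * = accepting)

start=q0 accept=q0,q1,q2 q0-x->q1 q0-y->q0 q1-x->q2 q1-y->q0 q2-x->q3 q2-y->q0 q3-x->q3 q3-y->q3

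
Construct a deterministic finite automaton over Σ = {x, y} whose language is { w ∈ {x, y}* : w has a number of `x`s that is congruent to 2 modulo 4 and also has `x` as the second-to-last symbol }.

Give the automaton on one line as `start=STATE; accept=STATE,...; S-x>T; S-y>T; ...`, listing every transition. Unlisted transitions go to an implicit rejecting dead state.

Run two small machines in parallel and take their product. One (4 states) tracks the count of `x`s modulo 4; the other (7 states) tracks the last 2 symbols read. Each combined state is a pair, one component from each; accept when both components accept. Minimizing collapses redundant product states.
An 8-state machine:
       x  y 
>  A   B  A 
   B   C  D 
 * C   E  F 
   D   G  D 
   E   A  E 
 * F   E  H 
   G   E  F 
   H   E  H 
(> = start, * = accepting)

start=A; accept=C,F; A-x>B; A-y>A; B-x>C; B-y>D; C-x>E; C-y>F; D-x>G; D-y>D; E-x>A; E-y>E; F-x>E; F-y>H; G-x>E; G-y>F; H-x>E; H-y>H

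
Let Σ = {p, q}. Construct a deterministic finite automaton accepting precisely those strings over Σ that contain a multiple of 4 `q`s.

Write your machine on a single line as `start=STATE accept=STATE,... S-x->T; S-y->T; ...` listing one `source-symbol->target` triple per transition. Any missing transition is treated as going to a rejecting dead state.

start=S0; accept=S0; S0-p->S0; S0-q->S1; S1-p->S1; S1-q->S2; S2-p->S2; S2-q->S3; S3-p->S3; S3-q->S0

Keep the running count of `q`s modulo 4: each `q` advances along the cycle S0 → S1 → S2 → S3 → S0 while other symbols loop. Accept at S0.
4 states suffice.
        p   q  
>* S0   S0  S1 
   S1   S1  S2 
   S2   S2  S3 
   S3   S3  S0 
(> = start, * = accepting)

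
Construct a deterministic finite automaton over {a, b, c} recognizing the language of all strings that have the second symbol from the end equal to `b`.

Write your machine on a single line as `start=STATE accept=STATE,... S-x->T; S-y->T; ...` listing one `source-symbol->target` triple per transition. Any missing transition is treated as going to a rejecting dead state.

A DFA must remember the last 2 symbols (since which symbol is second-to-last isn't known until the input ends). Use one state per possible window of the last ≤2 symbols; accept from those whose window starts with `b`.
13 states suffice.
          a    b    c  
>  S0     S1   S2   S3 
   S1     S4   S5   S6 
   S2     S7   S8   S9 
   S3    S10  S11  S12 
   S4     S4   S5   S6 
   S5     S7   S8   S9 
   S6    S10  S11  S12 
 * S7     S4   S5   S6 
 * S8     S7   S8   S9 
 * S9    S10  S11  S12 
   S10    S4   S5   S6 
   S11    S7   S8   S9 
   S12   S10  S11  S12 
(> = start, * = accepting)

start=S0; accept=S7,S8,S9; S0-a->S1; S0-b->S2; S0-c->S3; S1-a->S4; S1-b->S5; S1-c->S6; S2-a->S7; S2-b->S8; S2-c->S9; S3-a->S10; S3-b->S11; S3-c->S12; S4-a->S4; S4-b->S5; S4-c->S6; S5-a->S7; S5-b->S8; S5-c->S9; S6-a->S10; S6-b->S11; S6-c->S12; S7-a->S4; S7-b->S5; S7-c->S6; S8-a->S7; S8-b->S8; S8-c->S9; S9-a->S10; S9-b->S11; S9-c->S12; S10-a->S4; S10-b->S5; S10-c->S6; S11-a->S7; S11-b->S8; S11-c->S9; S12-a->S10; S12-b->S11; S12-c->S12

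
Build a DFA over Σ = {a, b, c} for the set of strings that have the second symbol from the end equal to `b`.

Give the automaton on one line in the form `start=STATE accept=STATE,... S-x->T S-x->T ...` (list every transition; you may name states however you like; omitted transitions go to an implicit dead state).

start=S0 accept=S7,S8,S9 S0-a->S1 S0-b->S2 S0-c->S3 S1-a->S4 S1-b->S5 S1-c->S6 S2-a->S7 S2-b->S8 S2-c->S9 S3-a->S10 S3-b->S11 S3-c->S12 S4-a->S4 S4-b->S5 S4-c->S6 S5-a->S7 S5-b->S8 S5-c->S9 S6-a->S10 S6-b->S11 S6-c->S12 S7-a->S4 S7-b->S5 S7-c->S6 S8-a->S7 S8-b->S8 S8-c->S9 S9-a->S10 S9-b->S11 S9-c->S12 S10-a->S4 S10-b->S5 S10-c->S6 S11-a->S7 S11-b->S8 S11-c->S9 S12-a->S10 S12-b->S11 S12-c->S12

Because acceptance depends on a position counted from the end, the machine has to buffer the most recent 2 symbols. Make each state the string of the last up-to-2 symbols read; on input `x` shift the window left and append `x`. Accept when the buffered window has length 2 and begins with `b`.
A 13-state machine:
          a    b    c  
>  S0     S1   S2   S3 
   S1     S4   S5   S6 
   S2     S7   S8   S9 
   S3    S10  S11  S12 
   S4     S4   S5   S6 
   S5     S7   S8   S9 
   S6    S10  S11  S12 
 * S7     S4   S5   S6 
 * S8     S7   S8   S9 
 * S9    S10  S11  S12 
   S10    S4   S5   S6 
   S11    S7   S8   S9 
   S12   S10  S11  S12 
(> = start, * = accepting)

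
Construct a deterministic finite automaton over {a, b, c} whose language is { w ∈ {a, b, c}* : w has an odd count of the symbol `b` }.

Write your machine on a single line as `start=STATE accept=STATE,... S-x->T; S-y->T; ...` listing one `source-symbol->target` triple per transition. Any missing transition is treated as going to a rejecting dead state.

start=s0; accept=s1; s0-a->s0; s0-b->s1; s0-c->s0; s1-a->s1; s1-b->s0; s1-c->s1

Keep the running count of `b`s modulo 2: each `b` advances along the cycle s0 → s1 → s0 while other symbols loop. Accept at s1.
With 2 states:
        a   b   c  
>  s0   s0  s1  s0 
 * s1   s1  s0  s1 
(> = start, * = accepting)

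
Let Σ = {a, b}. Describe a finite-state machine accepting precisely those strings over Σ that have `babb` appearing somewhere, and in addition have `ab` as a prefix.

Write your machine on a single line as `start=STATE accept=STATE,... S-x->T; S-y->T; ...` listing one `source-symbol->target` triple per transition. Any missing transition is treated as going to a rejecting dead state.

Handle the two conditions separately and then intersect. The first has 5 states tracking whether and how much of `babb` has been seen; the second has 4 states tracking whether the input so far still matches the prefix `ab`. A product state is a pair (one from each), accepting exactly when both do. Minimizing collapses redundant product states.
8 states suffice.
        a   b  
>  s0   s1  s2 
   s1   s2  s3 
   s2   s2  s2 
   s3   s4  s3 
   s4   s5  s6 
   s5   s5  s3 
   s6   s4  s7 
 * s7   s7  s7 
(> = start, * = accepting)

start=s0; accept=s7; s0-a->s1; s0-b->s2; s1-a->s2; s1-b->s3; s2-a->s2; s2-b->s2; s3-a->s4; s3-b->s3; s4-a->s5; s4-b->s6; s5-a->s5; s5-b->s3; s6-a->s4; s6-b->s7; s7-a->s7; s7-b->s7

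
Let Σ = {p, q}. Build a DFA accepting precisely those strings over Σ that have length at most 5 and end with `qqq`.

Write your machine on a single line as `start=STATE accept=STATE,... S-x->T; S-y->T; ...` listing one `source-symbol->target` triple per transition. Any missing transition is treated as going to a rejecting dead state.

Handle the two conditions separately and then intersect. The first has 7 states tracking the input length, saturating at 6; the second has 4 states tracking how much of the suffix `qqq` has currently been matched. A product state is a pair (one from each), accepting exactly when both do. Equivalent product states are then merged.
13 states suffice.
          p    q  
>  s0     s1   s2 
   s1     s3   s4 
   s2     s3   s5 
   s3     s6   s7 
   s4     s6   s8 
   s5     s6   s9 
   s6     s6   s6 
   s7     s6  s10 
   s8     s6  s11 
 * s9     s6  s11 
   s10    s6  s12 
 * s11    s6  s12 
 * s12    s6   s6 
(> = start, * = accepting)

start=s0; accept=s9,s11,s12; s0-p->s1; s0-q->s2; s1-p->s3; s1-q->s4; s2-p->s3; s2-q->s5; s3-p->s6; s3-q->s7; s4-p->s6; s4-q->s8; s5-p->s6; s5-q->s9; s6-p->s6; s6-q->s6; s7-p->s6; s7-q->s10; s8-p->s6; s8-q->s11; s9-p->s6; s9-q->s11; s10-p->s6; s10-q->s12; s11-p->s6; s11-q->s12; s12-p->s6; s12-q->s6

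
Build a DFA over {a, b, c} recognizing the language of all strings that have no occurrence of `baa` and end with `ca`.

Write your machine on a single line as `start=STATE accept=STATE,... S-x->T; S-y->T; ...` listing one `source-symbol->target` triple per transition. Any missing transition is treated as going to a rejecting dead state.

start=q0; accept=q4; q0-a->q0; q0-b->q1; q0-c->q2; q1-a->q3; q1-b->q1; q1-c->q2; q2-a->q4; q2-b->q1; q2-c->q2; q3-a->q5; q3-b->q1; q3-c->q2; q4-a->q0; q4-b->q1; q4-c->q2; q5-a->q5; q5-b->q5; q5-c->q5

Handle the two conditions separately and then intersect. One (4 states) tracks partial matches of the forbidden pattern `baa`; the other (3 states) tracks how much of the suffix `ca` has currently been matched. Each combined state is a pair, one component from each; accept when both components accept. After merging equivalent states the machine shrinks.
        a   b   c  
>  q0   q0  q1  q2 
   q1   q3  q1  q2 
   q2   q4  q1  q2 
   q3   q5  q1  q2 
 * q4   q0  q1  q2 
   q5   q5  q5  q5 
(> = start, * = accepting)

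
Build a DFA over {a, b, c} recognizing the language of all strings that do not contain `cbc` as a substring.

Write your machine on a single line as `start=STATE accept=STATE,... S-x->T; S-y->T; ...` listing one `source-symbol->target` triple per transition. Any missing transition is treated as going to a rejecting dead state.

This is the complement of 'contains `cbc`'. Use the same substring-matching states — s0 through s3 holding how much of `cbc` has just been matched — but flip the accepting set: everything except the trap s3 accepts.
A 4-state machine:
        a   b   c  
>* s0   s0  s0  s1 
 * s1   s0  s2  s1 
 * s2   s0  s0  s3 
   s3   s3  s3  s3 
(> = start, * = accepting)

start=s0; accept=s0,s1,s2; s0-a->s0; s0-b->s0; s0-c->s1; s1-a->s0; s1-b->s2; s1-c->s1; s2-a->s0; s2-b->s0; s2-c->s3; s3-a->s3; s3-b->s3; s3-c->s3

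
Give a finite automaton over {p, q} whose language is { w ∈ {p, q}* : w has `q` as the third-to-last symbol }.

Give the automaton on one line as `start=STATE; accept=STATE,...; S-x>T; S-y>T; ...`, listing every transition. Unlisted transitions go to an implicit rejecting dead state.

Because acceptance depends on a position counted from the end, the machine has to buffer the most recent 3 symbols. Make each state the string of the last up-to-3 symbols read; on input `x` shift the window left and append `x`. Accept when the buffered window has length 3 and begins with `q`.
15 states suffice.
       p  q 
>  A   B  C 
   B   D  E 
   C   F  G 
   D   H  I 
   E   J  K 
   F   L  M 
   G   N  O 
   H   H  I 
   I   J  K 
   J   L  M 
   K   N  O 
 * L   H  I 
 * M   J  K 
 * N   L  M 
 * O   N  O 
(> = start, * = accepting)

start=A; accept=L,M,N,O; A-p>B; A-q>C; B-p>D; B-q>E; C-p>F; C-q>G; D-p>H; D-q>I; E-p>J; E-q>K; F-p>L; F-q>M; G-p>N; G-q>O; H-p>H; H-q>I; I-p>J; I-q>K; J-p>L; J-q>M; K-p>N; K-q>O; L-p>H; L-q>I; M-p>J; M-q>K; N-p>L; N-q>M; O-p>N; O-q>O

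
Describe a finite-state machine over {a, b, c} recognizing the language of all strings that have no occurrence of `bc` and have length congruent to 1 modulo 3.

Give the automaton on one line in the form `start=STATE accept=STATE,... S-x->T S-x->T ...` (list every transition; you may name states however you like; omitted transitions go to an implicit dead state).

Handle the two conditions separately and then intersect. The first has 3 states tracking partial matches of the forbidden pattern `bc`; the second has 3 states tracking the input length modulo 3. A product state is a pair (one from each), accepting exactly when both do. Equivalent product states are then merged.
        a   b   c  
>  S0   S1  S2  S1 
 * S1   S3  S4  S3 
 * S2   S3  S4  S5 
   S3   S0  S6  S0 
   S4   S0  S6  S5 
   S5   S5  S5  S5 
   S6   S1  S2  S5 
(> = start, * = accepting)

start=S0 accept=S1,S2 S0-a->S1 S0-b->S2 S0-c->S1 S1-a->S3 S1-b->S4 S1-c->S3 S2-a->S3 S2-b->S4 S2-c->S5 S3-a->S0 S3-b->S6 S3-c->S0 S4-a->S0 S4-b->S6 S4-c->S5 S5-a->S5 S5-b->S5 S5-c->S5 S6-a->S1 S6-b->S2 S6-c->S5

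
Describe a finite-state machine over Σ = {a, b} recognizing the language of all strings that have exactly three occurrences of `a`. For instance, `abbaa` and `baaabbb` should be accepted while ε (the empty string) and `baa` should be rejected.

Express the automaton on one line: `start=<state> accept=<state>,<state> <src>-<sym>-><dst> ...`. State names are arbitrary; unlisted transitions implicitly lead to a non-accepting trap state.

Only the number of `a`s matters, and only up to 4. Make a chain S0 → S1 → S2 → S3 → S4 advanced by each `a` (with S4 absorbing); every other symbol self-loops. The accepting set is {S3}.
A 5-state machine:
        a   b  
>  S0   S1  S0 
   S1   S2  S1 
   S2   S3  S2 
 * S3   S4  S3 
   S4   S4  S4 
(> = start, * = accepting)

start=S0 accept=S3 S0-a->S1 S0-b->S0 S1-a->S2 S1-b->S1 S2-a->S3 S2-b->S2 S3-a->S4 S3-b->S3 S4-a->S4 S4-b->S4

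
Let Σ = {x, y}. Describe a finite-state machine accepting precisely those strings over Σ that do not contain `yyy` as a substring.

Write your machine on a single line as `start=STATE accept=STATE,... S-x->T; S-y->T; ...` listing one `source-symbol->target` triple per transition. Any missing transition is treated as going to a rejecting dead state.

start=s0; accept=s0,s1,s2; s0-x->s0; s0-y->s1; s1-x->s0; s1-y->s2; s2-x->s0; s2-y->s3; s3-x->s3; s3-y->s3

This is the complement of 'contains `yyy`'. Use the same substring-matching states — s0 through s3 holding how much of `yyy` has just been matched — but flip the accepting set: everything except the trap s3 accepts.
A 4-state machine:
        x   y  
>* s0   s0  s1 
 * s1   s0  s2 
 * s2   s0  s3 
   s3   s3  s3 
(> = start, * = accepting)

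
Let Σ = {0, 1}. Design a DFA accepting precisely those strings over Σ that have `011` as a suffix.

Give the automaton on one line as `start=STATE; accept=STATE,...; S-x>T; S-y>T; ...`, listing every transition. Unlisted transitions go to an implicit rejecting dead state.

Let each state record the length of the longest suffix of the input read so far that is also a prefix of `011`. s1 means the last symbol is `0`; s2 means the last 2 symbols are `01`; s3 means the last 3 symbols are `011`. Accept only at s3, where the string currently ends in `011`.
With 4 states:
        0   1  
>  s0   s1  s0 
   s1   s1  s2 
   s2   s1  s3 
 * s3   s1  s0 
(> = start, * = accepting)

start=s0; accept=s3; s0-0>s1; s0-1>s0; s1-0>s1; s1-1>s2; s2-0>s1; s2-1>s3; s3-0>s1; s3-1>s0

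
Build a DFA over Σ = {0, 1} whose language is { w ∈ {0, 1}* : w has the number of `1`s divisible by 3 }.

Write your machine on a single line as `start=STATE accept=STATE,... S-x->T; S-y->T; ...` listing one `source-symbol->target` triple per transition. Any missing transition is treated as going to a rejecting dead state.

start=q0; accept=q0; q0-0->q0; q0-1->q1; q1-0->q1; q1-1->q2; q2-0->q2; q2-1->q0

The only thing that matters is how many `1`s have appeared, reduced mod 3. Use one state per residue: q0 for 0, …, q2 for 2. Reading `1` moves to the next residue; anything else stays put. q0 is accepting.
        0   1  
>* q0   q0  q1 
   q1   q1  q2 
   q2   q2  q0 
(> = start, * = accepting)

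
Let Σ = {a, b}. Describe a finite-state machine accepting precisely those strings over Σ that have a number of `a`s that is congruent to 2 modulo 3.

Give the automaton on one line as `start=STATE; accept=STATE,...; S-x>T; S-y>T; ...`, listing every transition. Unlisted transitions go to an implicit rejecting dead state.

start=s0; accept=s2; s0-a>s1; s0-b>s0; s1-a>s2; s1-b>s1; s2-a>s0; s2-b>s2

Keep the running count of `a`s modulo 3: each `a` advances along the cycle s0 → s1 → s2 → s0 while other symbols loop. Accept at s2.
A 3-state machine:
        a   b  
>  s0   s1  s0 
   s1   s2  s1 
 * s2   s0  s2 
(> = start, * = accepting)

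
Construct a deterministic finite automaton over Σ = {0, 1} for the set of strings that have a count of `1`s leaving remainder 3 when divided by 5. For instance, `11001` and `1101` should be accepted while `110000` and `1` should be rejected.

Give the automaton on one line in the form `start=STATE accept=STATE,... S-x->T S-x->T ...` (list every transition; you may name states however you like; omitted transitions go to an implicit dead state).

start=q0 accept=q3 q0-0->q0 q0-1->q1 q1-0->q1 q1-1->q2 q2-0->q2 q2-1->q3 q3-0->q3 q3-1->q4 q4-0->q4 q4-1->q0

Keep the running count of `1`s modulo 5: each `1` advances along the cycle q0 → q1 → q2 → q3 → q4 → q0 while other symbols loop. Accept at q3.
        0   1  
>  q0   q0  q1 
   q1   q1  q2 
   q2   q2  q3 
 * q3   q3  q4 
   q4   q4  q0 
(> = start, * = accepting)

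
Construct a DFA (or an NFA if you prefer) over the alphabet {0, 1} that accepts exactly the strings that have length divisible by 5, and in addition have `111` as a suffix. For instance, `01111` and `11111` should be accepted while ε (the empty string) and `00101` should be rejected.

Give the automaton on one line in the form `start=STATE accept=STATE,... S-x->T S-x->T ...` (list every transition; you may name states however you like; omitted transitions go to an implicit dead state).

start=A accept=H A-0->B A-1->B B-0->C B-1->C C-0->D C-1->E D-0->F D-1->F E-0->F E-1->G F-0->A F-1->A G-0->A G-1->H H-0->B H-1->B

Run two small machines in parallel and take their product. The first has 5 states tracking the input length modulo 5; the second has 4 states tracking how much of the suffix `111` has currently been matched. A product state is a pair (one from each), accepting exactly when both do. Minimizing collapses redundant product states.
An 8-state machine:
       0  1 
>  A   B  B 
   B   C  C 
   C   D  E 
   D   F  F 
   E   F  G 
   F   A  A 
   G   A  H 
 * H   B  B 
(> = start, * = accepting)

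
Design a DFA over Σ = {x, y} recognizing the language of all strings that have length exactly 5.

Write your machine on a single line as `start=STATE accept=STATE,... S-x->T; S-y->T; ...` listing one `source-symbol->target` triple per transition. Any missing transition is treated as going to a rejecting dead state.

start=q0; accept=q5; q0-x->q1; q0-y->q1; q1-x->q2; q1-y->q2; q2-x->q3; q2-y->q3; q3-x->q4; q3-y->q4; q4-x->q5; q4-y->q5; q5-x->q6; q5-y->q6; q6-x->q6; q6-y->q6

Count input length up to 6: every symbol moves from q0 toward q6, which means 'more than 5' and absorbs. Accept from {q5}.
With 7 states:
        x   y  
>  q0   q1  q1 
   q1   q2  q2 
   q2   q3  q3 
   q3   q4  q4 
   q4   q5  q5 
 * q5   q6  q6 
   q6   q6  q6 
(> = start, * = accepting)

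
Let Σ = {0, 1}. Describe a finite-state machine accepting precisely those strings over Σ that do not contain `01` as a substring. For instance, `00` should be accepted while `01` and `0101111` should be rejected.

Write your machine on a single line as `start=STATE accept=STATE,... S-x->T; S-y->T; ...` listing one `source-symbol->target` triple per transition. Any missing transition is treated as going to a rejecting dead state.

start=q0; accept=q0,q1; q0-0->q1; q0-1->q0; q1-0->q1; q1-1->q2; q2-0->q2; q2-1->q2

Track partial matches of the forbidden pattern `01`. State q2 is a dead state reached once `01` has occurred; every other state accepts. q0 means no part of `01` is currently matched.
With 3 states:
        0   1  
>* q0   q1  q0 
 * q1   q1  q2 
   q2   q2  q2 
(> = start, * = accepting)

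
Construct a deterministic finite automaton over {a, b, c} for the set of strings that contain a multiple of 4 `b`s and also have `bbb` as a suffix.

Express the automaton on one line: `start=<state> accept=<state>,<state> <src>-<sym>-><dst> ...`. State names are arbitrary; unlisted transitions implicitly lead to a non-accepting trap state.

Handle the two conditions separately and then intersect. One (4 states) tracks the count of `b`s modulo 4; the other (4 states) tracks how much of the suffix `bbb` has currently been matched. Each combined state is a pair, one component from each; accept when both components accept. Minimizing collapses redundant product states.
With 7 states:
        a   b   c  
>  q0   q0  q1  q0 
   q1   q1  q2  q1 
   q2   q3  q4  q3 
   q3   q3  q5  q3 
   q4   q5  q6  q5 
   q5   q5  q0  q5 
 * q6   q0  q1  q0 
(> = start, * = accepting)

start=q0 accept=q6 q0-a->q0 q0-b->q1 q0-c->q0 q1-a->q1 q1-b->q2 q1-c->q1 q2-a->q3 q2-b->q4 q2-c->q3 q3-a->q3 q3-b->q5 q3-c->q3 q4-a->q5 q4-b->q6 q4-c->q5 q5-a->q5 q5-b->q0 q5-c->q5 q6-a->q0 q6-b->q1 q6-c->q0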